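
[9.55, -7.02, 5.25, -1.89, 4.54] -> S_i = Random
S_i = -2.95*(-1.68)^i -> [-2.95, 4.96, -8.33, 13.99, -23.5]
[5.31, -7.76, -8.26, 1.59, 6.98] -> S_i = Random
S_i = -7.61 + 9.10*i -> [-7.61, 1.49, 10.59, 19.69, 28.79]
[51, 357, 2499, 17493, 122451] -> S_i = 51*7^i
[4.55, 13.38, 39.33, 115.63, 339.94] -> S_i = 4.55*2.94^i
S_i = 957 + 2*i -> [957, 959, 961, 963, 965]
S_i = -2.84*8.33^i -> [-2.84, -23.66, -197.06, -1641.55, -13674.09]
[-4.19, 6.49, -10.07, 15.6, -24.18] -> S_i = -4.19*(-1.55)^i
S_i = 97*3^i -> [97, 291, 873, 2619, 7857]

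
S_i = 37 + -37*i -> [37, 0, -37, -74, -111]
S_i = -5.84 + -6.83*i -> [-5.84, -12.67, -19.5, -26.33, -33.16]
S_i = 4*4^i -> [4, 16, 64, 256, 1024]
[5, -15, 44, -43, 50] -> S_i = Random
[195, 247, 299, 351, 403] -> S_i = 195 + 52*i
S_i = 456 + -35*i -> [456, 421, 386, 351, 316]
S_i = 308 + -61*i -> [308, 247, 186, 125, 64]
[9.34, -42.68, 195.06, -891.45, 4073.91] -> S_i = 9.34*(-4.57)^i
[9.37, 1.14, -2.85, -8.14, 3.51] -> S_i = Random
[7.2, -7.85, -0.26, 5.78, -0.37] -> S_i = Random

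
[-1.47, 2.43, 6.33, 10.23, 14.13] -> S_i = -1.47 + 3.90*i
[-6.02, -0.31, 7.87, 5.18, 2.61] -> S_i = Random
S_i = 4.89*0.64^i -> [4.89, 3.13, 2.0, 1.28, 0.82]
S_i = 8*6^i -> [8, 48, 288, 1728, 10368]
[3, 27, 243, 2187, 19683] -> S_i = 3*9^i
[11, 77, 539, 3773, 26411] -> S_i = 11*7^i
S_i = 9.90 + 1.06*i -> [9.9, 10.96, 12.02, 13.08, 14.14]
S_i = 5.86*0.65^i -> [5.86, 3.81, 2.48, 1.61, 1.05]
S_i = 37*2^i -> [37, 74, 148, 296, 592]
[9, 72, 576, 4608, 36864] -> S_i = 9*8^i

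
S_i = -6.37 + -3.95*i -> [-6.37, -10.32, -14.27, -18.22, -22.17]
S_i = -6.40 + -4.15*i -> [-6.4, -10.55, -14.7, -18.85, -23.0]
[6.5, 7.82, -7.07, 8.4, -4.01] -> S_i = Random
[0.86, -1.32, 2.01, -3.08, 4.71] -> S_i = 0.86*(-1.53)^i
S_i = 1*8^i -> [1, 8, 64, 512, 4096]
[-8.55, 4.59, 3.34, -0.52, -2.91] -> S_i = Random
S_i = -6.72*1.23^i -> [-6.72, -8.27, -10.17, -12.51, -15.38]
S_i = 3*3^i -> [3, 9, 27, 81, 243]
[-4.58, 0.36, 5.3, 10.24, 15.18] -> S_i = -4.58 + 4.94*i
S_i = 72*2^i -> [72, 144, 288, 576, 1152]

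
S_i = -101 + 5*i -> [-101, -96, -91, -86, -81]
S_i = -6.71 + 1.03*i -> [-6.71, -5.68, -4.65, -3.62, -2.59]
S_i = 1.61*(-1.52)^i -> [1.61, -2.45, 3.72, -5.65, 8.59]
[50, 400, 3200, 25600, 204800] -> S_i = 50*8^i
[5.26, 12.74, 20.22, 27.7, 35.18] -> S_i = 5.26 + 7.48*i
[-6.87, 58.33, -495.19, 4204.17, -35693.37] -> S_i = -6.87*(-8.49)^i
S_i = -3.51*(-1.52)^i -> [-3.51, 5.34, -8.11, 12.33, -18.74]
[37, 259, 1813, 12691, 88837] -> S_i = 37*7^i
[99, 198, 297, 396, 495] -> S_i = 99 + 99*i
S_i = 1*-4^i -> [1, -4, 16, -64, 256]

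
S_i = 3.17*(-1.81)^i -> [3.17, -5.74, 10.39, -18.8, 34.02]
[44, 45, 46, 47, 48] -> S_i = 44 + 1*i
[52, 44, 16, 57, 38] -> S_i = Random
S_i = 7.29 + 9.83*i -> [7.29, 17.12, 26.95, 36.78, 46.61]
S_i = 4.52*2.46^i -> [4.52, 11.12, 27.35, 67.29, 165.53]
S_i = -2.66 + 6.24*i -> [-2.66, 3.58, 9.82, 16.06, 22.3]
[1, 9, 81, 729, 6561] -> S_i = 1*9^i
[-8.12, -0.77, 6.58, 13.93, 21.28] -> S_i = -8.12 + 7.35*i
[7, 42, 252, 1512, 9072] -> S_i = 7*6^i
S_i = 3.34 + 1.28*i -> [3.34, 4.62, 5.9, 7.18, 8.46]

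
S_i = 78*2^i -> [78, 156, 312, 624, 1248]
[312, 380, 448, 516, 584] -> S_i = 312 + 68*i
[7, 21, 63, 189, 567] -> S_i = 7*3^i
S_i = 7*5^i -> [7, 35, 175, 875, 4375]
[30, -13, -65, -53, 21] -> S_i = Random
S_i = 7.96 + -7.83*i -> [7.96, 0.13, -7.7, -15.53, -23.36]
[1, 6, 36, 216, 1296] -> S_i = 1*6^i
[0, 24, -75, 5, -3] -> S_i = Random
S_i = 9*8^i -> [9, 72, 576, 4608, 36864]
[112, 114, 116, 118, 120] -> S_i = 112 + 2*i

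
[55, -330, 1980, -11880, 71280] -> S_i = 55*-6^i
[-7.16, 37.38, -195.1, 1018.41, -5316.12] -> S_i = -7.16*(-5.22)^i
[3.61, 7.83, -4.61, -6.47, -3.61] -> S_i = Random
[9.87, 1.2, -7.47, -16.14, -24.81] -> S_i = 9.87 + -8.67*i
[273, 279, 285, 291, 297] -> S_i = 273 + 6*i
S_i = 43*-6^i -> [43, -258, 1548, -9288, 55728]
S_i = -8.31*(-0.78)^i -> [-8.31, 6.48, -5.06, 3.94, -3.08]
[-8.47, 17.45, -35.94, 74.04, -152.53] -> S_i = -8.47*(-2.06)^i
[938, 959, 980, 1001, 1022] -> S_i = 938 + 21*i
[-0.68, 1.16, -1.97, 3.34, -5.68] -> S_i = -0.68*(-1.70)^i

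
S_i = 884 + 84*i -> [884, 968, 1052, 1136, 1220]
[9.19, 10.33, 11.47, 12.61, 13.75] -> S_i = 9.19 + 1.14*i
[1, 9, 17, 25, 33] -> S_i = 1 + 8*i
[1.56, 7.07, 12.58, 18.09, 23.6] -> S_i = 1.56 + 5.51*i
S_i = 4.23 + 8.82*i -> [4.23, 13.05, 21.87, 30.69, 39.51]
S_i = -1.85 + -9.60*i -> [-1.85, -11.45, -21.05, -30.65, -40.25]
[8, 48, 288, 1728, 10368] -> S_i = 8*6^i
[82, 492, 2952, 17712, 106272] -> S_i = 82*6^i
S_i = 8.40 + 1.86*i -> [8.4, 10.26, 12.12, 13.98, 15.84]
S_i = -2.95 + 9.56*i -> [-2.95, 6.61, 16.17, 25.73, 35.29]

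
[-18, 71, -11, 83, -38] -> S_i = Random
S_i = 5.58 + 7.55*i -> [5.58, 13.13, 20.68, 28.23, 35.78]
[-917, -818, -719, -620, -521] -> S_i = -917 + 99*i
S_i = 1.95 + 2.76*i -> [1.95, 4.71, 7.47, 10.23, 12.99]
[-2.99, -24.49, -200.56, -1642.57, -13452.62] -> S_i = -2.99*8.19^i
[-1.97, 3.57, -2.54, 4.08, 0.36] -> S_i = Random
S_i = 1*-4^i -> [1, -4, 16, -64, 256]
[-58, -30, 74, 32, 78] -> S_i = Random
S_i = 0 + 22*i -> [0, 22, 44, 66, 88]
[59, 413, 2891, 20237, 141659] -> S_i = 59*7^i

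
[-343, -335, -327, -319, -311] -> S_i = -343 + 8*i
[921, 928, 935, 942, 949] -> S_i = 921 + 7*i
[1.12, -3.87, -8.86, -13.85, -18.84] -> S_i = 1.12 + -4.99*i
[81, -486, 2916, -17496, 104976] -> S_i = 81*-6^i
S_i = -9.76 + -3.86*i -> [-9.76, -13.62, -17.48, -21.34, -25.2]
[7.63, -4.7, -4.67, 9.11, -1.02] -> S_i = Random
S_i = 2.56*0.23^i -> [2.56, 0.59, 0.14, 0.03, 0.01]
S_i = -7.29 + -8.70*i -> [-7.29, -15.99, -24.69, -33.39, -42.09]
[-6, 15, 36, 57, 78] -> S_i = -6 + 21*i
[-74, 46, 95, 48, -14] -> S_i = Random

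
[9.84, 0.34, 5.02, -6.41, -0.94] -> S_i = Random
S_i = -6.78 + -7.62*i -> [-6.78, -14.4, -22.02, -29.64, -37.26]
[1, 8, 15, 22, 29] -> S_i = 1 + 7*i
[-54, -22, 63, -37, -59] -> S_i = Random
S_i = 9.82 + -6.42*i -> [9.82, 3.4, -3.02, -9.44, -15.86]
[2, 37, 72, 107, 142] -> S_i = 2 + 35*i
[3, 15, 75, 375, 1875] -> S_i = 3*5^i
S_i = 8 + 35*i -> [8, 43, 78, 113, 148]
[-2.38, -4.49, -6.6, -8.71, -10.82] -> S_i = -2.38 + -2.11*i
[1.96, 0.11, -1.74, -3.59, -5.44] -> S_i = 1.96 + -1.85*i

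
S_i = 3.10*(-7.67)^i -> [3.1, -23.78, 182.37, -1398.77, 10728.6]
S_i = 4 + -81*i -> [4, -77, -158, -239, -320]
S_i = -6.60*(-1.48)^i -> [-6.6, 9.77, -14.46, 21.4, -31.67]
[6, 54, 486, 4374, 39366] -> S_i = 6*9^i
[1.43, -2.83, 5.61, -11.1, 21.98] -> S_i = 1.43*(-1.98)^i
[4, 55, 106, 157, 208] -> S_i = 4 + 51*i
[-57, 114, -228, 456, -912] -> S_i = -57*-2^i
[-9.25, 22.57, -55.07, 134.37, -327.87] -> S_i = -9.25*(-2.44)^i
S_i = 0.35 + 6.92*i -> [0.35, 7.27, 14.19, 21.11, 28.03]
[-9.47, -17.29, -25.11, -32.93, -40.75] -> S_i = -9.47 + -7.82*i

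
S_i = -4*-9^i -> [-4, 36, -324, 2916, -26244]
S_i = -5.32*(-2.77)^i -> [-5.32, 14.74, -40.82, 113.07, -313.21]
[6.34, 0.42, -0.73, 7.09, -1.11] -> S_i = Random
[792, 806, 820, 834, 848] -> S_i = 792 + 14*i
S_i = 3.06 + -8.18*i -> [3.06, -5.12, -13.3, -21.48, -29.66]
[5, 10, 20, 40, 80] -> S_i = 5*2^i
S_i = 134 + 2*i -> [134, 136, 138, 140, 142]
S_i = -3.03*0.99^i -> [-3.03, -3.0, -2.97, -2.94, -2.91]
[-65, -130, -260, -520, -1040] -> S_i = -65*2^i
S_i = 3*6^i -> [3, 18, 108, 648, 3888]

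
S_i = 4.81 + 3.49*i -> [4.81, 8.3, 11.79, 15.28, 18.77]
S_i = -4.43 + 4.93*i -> [-4.43, 0.5, 5.43, 10.36, 15.29]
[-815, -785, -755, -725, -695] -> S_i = -815 + 30*i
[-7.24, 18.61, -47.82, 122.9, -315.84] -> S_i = -7.24*(-2.57)^i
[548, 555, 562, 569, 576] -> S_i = 548 + 7*i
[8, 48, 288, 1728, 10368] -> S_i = 8*6^i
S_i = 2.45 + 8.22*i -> [2.45, 10.67, 18.89, 27.11, 35.33]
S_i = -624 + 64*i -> [-624, -560, -496, -432, -368]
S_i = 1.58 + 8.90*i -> [1.58, 10.48, 19.38, 28.28, 37.18]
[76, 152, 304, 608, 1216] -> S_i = 76*2^i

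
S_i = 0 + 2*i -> [0, 2, 4, 6, 8]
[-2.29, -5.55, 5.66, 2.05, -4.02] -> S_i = Random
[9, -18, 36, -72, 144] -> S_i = 9*-2^i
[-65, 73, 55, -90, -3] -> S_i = Random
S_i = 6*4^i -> [6, 24, 96, 384, 1536]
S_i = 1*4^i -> [1, 4, 16, 64, 256]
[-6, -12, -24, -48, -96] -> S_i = -6*2^i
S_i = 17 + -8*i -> [17, 9, 1, -7, -15]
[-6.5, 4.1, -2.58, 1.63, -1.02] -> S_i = -6.50*(-0.63)^i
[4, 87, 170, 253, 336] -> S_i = 4 + 83*i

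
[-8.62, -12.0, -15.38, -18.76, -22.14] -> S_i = -8.62 + -3.38*i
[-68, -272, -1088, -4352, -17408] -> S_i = -68*4^i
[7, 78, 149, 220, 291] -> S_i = 7 + 71*i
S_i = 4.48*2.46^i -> [4.48, 11.02, 27.11, 66.69, 164.07]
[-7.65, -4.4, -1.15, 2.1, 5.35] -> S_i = -7.65 + 3.25*i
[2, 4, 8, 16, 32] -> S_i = 2*2^i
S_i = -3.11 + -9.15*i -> [-3.11, -12.26, -21.41, -30.56, -39.71]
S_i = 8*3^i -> [8, 24, 72, 216, 648]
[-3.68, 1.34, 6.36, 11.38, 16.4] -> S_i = -3.68 + 5.02*i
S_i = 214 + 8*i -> [214, 222, 230, 238, 246]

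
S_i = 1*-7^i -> [1, -7, 49, -343, 2401]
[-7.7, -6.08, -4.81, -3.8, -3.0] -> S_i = -7.70*0.79^i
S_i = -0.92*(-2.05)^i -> [-0.92, 1.89, -3.87, 7.93, -16.25]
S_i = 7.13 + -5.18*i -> [7.13, 1.95, -3.23, -8.41, -13.59]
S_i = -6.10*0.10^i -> [-6.1, -0.61, -0.06, -0.01, -0.0]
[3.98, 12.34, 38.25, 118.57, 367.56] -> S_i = 3.98*3.10^i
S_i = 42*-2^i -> [42, -84, 168, -336, 672]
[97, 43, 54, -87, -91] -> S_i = Random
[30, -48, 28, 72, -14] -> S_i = Random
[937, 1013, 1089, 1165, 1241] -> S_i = 937 + 76*i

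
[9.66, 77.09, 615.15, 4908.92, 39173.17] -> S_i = 9.66*7.98^i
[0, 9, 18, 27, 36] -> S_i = 0 + 9*i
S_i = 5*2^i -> [5, 10, 20, 40, 80]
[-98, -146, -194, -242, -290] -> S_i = -98 + -48*i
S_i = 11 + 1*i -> [11, 12, 13, 14, 15]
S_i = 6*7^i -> [6, 42, 294, 2058, 14406]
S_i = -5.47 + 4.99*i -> [-5.47, -0.48, 4.51, 9.5, 14.49]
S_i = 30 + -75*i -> [30, -45, -120, -195, -270]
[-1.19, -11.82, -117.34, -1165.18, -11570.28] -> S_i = -1.19*9.93^i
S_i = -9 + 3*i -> [-9, -6, -3, 0, 3]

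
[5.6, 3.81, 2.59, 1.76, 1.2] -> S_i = 5.60*0.68^i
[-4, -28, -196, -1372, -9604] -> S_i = -4*7^i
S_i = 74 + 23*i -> [74, 97, 120, 143, 166]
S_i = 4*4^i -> [4, 16, 64, 256, 1024]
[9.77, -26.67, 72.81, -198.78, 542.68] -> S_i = 9.77*(-2.73)^i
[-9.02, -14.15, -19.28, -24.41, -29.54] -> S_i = -9.02 + -5.13*i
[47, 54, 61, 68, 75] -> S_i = 47 + 7*i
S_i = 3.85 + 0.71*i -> [3.85, 4.56, 5.27, 5.98, 6.69]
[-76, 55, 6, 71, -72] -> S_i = Random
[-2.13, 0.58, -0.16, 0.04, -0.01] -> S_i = -2.13*(-0.27)^i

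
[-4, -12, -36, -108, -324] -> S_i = -4*3^i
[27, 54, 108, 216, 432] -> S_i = 27*2^i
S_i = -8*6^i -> [-8, -48, -288, -1728, -10368]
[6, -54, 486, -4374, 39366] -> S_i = 6*-9^i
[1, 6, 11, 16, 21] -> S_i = 1 + 5*i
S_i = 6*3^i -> [6, 18, 54, 162, 486]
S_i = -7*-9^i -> [-7, 63, -567, 5103, -45927]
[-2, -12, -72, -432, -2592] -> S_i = -2*6^i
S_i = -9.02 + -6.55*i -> [-9.02, -15.57, -22.12, -28.67, -35.22]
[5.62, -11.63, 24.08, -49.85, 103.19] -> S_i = 5.62*(-2.07)^i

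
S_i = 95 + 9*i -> [95, 104, 113, 122, 131]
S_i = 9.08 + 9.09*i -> [9.08, 18.17, 27.26, 36.35, 45.44]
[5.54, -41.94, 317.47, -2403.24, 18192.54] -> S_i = 5.54*(-7.57)^i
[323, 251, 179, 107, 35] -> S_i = 323 + -72*i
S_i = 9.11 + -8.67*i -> [9.11, 0.44, -8.23, -16.9, -25.57]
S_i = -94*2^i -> [-94, -188, -376, -752, -1504]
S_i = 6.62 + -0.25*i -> [6.62, 6.37, 6.12, 5.87, 5.62]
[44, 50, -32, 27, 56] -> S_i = Random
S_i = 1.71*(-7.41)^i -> [1.71, -12.67, 93.89, -695.75, 5155.48]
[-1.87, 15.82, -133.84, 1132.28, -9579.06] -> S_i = -1.87*(-8.46)^i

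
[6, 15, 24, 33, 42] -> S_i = 6 + 9*i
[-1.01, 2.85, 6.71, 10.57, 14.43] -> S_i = -1.01 + 3.86*i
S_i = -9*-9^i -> [-9, 81, -729, 6561, -59049]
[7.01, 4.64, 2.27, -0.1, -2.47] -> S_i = 7.01 + -2.37*i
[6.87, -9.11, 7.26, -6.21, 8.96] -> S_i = Random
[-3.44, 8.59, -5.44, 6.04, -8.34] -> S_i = Random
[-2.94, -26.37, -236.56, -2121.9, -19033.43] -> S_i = -2.94*8.97^i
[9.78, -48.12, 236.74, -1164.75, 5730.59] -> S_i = 9.78*(-4.92)^i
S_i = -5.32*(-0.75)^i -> [-5.32, 3.99, -2.99, 2.24, -1.68]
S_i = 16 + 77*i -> [16, 93, 170, 247, 324]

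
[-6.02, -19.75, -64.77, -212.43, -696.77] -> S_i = -6.02*3.28^i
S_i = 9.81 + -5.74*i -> [9.81, 4.07, -1.67, -7.41, -13.15]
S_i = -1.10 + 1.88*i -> [-1.1, 0.78, 2.66, 4.54, 6.42]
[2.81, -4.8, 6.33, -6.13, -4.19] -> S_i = Random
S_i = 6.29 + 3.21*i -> [6.29, 9.5, 12.71, 15.92, 19.13]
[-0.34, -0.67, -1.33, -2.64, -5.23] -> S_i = -0.34*1.98^i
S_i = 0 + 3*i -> [0, 3, 6, 9, 12]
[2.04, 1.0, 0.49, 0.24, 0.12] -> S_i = 2.04*0.49^i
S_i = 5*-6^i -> [5, -30, 180, -1080, 6480]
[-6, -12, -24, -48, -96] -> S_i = -6*2^i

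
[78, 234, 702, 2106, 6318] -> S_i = 78*3^i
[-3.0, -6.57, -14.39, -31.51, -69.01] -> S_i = -3.00*2.19^i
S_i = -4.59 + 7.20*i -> [-4.59, 2.61, 9.81, 17.01, 24.21]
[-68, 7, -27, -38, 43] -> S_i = Random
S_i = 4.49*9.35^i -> [4.49, 41.98, 392.53, 3670.13, 34315.69]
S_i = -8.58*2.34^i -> [-8.58, -20.08, -46.98, -109.93, -257.25]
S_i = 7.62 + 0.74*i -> [7.62, 8.36, 9.1, 9.84, 10.58]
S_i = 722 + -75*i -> [722, 647, 572, 497, 422]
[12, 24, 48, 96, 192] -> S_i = 12*2^i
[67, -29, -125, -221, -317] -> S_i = 67 + -96*i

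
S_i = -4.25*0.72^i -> [-4.25, -3.06, -2.2, -1.59, -1.14]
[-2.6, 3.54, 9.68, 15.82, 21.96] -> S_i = -2.60 + 6.14*i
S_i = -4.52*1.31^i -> [-4.52, -5.92, -7.76, -10.16, -13.31]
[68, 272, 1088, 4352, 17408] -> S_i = 68*4^i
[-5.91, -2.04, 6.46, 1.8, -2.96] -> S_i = Random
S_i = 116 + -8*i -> [116, 108, 100, 92, 84]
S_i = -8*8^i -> [-8, -64, -512, -4096, -32768]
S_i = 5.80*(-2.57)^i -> [5.8, -14.91, 38.31, -98.45, 253.02]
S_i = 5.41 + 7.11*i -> [5.41, 12.52, 19.63, 26.74, 33.85]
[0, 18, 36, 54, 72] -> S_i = 0 + 18*i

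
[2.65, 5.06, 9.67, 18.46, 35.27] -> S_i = 2.65*1.91^i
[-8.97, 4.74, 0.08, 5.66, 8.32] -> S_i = Random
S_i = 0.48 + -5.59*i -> [0.48, -5.11, -10.7, -16.29, -21.88]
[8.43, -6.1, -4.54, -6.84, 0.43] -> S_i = Random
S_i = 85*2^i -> [85, 170, 340, 680, 1360]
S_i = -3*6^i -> [-3, -18, -108, -648, -3888]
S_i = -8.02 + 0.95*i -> [-8.02, -7.07, -6.12, -5.17, -4.22]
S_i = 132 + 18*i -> [132, 150, 168, 186, 204]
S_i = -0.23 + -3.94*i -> [-0.23, -4.17, -8.11, -12.05, -15.99]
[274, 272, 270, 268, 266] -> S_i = 274 + -2*i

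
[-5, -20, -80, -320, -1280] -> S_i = -5*4^i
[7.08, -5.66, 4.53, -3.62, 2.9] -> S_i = 7.08*(-0.80)^i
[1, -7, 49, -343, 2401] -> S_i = 1*-7^i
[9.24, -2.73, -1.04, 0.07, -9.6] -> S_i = Random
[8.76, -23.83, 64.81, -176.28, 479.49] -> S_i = 8.76*(-2.72)^i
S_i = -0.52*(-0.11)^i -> [-0.52, 0.06, -0.01, 0.0, -0.0]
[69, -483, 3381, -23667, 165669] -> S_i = 69*-7^i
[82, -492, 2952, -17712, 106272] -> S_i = 82*-6^i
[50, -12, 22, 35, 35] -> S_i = Random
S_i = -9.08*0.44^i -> [-9.08, -4.0, -1.76, -0.77, -0.34]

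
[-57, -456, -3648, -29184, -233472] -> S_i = -57*8^i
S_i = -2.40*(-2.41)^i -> [-2.4, 5.78, -13.94, 33.59, -80.96]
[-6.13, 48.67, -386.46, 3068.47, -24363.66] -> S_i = -6.13*(-7.94)^i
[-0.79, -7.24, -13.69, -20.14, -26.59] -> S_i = -0.79 + -6.45*i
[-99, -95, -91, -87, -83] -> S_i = -99 + 4*i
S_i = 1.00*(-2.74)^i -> [1.0, -2.74, 7.51, -20.57, 56.36]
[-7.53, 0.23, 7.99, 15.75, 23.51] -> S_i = -7.53 + 7.76*i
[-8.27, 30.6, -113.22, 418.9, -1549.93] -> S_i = -8.27*(-3.70)^i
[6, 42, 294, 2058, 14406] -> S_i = 6*7^i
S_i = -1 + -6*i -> [-1, -7, -13, -19, -25]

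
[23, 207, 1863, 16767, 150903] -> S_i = 23*9^i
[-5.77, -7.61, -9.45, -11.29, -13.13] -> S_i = -5.77 + -1.84*i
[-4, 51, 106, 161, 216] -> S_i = -4 + 55*i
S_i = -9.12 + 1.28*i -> [-9.12, -7.84, -6.56, -5.28, -4.0]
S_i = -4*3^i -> [-4, -12, -36, -108, -324]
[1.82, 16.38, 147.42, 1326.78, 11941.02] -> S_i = 1.82*9.00^i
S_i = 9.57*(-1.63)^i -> [9.57, -15.6, 25.43, -41.45, 67.56]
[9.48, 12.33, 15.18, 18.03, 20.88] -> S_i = 9.48 + 2.85*i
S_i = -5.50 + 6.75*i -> [-5.5, 1.25, 8.0, 14.75, 21.5]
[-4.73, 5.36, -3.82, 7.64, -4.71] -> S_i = Random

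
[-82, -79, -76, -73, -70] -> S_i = -82 + 3*i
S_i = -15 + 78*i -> [-15, 63, 141, 219, 297]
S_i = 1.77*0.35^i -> [1.77, 0.62, 0.22, 0.08, 0.03]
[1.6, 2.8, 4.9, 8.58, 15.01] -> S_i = 1.60*1.75^i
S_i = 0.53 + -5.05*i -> [0.53, -4.52, -9.57, -14.62, -19.67]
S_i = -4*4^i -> [-4, -16, -64, -256, -1024]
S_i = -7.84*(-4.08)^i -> [-7.84, 31.99, -130.51, 532.47, -2172.48]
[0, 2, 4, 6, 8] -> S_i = 0 + 2*i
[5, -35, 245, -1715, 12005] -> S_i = 5*-7^i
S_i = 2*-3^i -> [2, -6, 18, -54, 162]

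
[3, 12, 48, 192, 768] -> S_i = 3*4^i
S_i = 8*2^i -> [8, 16, 32, 64, 128]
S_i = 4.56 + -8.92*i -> [4.56, -4.36, -13.28, -22.2, -31.12]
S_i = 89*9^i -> [89, 801, 7209, 64881, 583929]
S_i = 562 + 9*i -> [562, 571, 580, 589, 598]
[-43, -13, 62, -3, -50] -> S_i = Random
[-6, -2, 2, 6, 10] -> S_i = -6 + 4*i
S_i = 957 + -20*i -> [957, 937, 917, 897, 877]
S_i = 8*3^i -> [8, 24, 72, 216, 648]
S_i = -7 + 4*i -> [-7, -3, 1, 5, 9]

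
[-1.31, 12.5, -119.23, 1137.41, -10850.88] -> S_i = -1.31*(-9.54)^i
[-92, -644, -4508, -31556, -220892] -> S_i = -92*7^i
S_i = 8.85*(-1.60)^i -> [8.85, -14.16, 22.66, -36.25, 58.0]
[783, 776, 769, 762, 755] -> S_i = 783 + -7*i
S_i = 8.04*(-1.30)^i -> [8.04, -10.45, 13.59, -17.66, 22.96]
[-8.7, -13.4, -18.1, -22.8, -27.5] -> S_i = -8.70 + -4.70*i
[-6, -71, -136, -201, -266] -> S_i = -6 + -65*i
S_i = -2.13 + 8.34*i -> [-2.13, 6.21, 14.55, 22.89, 31.23]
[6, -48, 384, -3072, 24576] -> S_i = 6*-8^i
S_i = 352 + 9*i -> [352, 361, 370, 379, 388]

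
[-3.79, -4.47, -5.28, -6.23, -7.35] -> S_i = -3.79*1.18^i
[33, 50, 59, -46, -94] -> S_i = Random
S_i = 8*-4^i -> [8, -32, 128, -512, 2048]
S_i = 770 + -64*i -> [770, 706, 642, 578, 514]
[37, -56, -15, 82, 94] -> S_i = Random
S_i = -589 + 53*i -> [-589, -536, -483, -430, -377]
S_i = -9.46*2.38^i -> [-9.46, -22.51, -53.59, -127.53, -303.53]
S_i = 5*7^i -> [5, 35, 245, 1715, 12005]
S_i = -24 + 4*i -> [-24, -20, -16, -12, -8]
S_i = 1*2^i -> [1, 2, 4, 8, 16]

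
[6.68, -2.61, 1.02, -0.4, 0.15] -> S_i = 6.68*(-0.39)^i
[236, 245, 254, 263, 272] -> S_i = 236 + 9*i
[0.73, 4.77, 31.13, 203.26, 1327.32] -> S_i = 0.73*6.53^i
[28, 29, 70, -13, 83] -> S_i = Random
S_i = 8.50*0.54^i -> [8.5, 4.59, 2.48, 1.34, 0.72]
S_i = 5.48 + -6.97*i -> [5.48, -1.49, -8.46, -15.43, -22.4]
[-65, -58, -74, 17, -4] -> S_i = Random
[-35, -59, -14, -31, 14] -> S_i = Random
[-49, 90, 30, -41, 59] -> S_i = Random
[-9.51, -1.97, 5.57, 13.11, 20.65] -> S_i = -9.51 + 7.54*i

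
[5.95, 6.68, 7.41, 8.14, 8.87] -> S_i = 5.95 + 0.73*i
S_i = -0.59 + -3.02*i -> [-0.59, -3.61, -6.63, -9.65, -12.67]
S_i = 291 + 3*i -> [291, 294, 297, 300, 303]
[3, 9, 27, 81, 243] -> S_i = 3*3^i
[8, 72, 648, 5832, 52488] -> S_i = 8*9^i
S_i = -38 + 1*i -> [-38, -37, -36, -35, -34]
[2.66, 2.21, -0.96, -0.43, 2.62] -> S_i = Random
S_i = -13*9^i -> [-13, -117, -1053, -9477, -85293]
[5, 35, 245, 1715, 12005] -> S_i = 5*7^i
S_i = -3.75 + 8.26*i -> [-3.75, 4.51, 12.77, 21.03, 29.29]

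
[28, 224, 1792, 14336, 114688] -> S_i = 28*8^i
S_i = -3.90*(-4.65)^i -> [-3.9, 18.14, -84.33, 392.12, -1823.38]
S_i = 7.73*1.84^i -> [7.73, 14.22, 26.17, 48.15, 88.6]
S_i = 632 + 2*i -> [632, 634, 636, 638, 640]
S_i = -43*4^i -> [-43, -172, -688, -2752, -11008]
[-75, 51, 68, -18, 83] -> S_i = Random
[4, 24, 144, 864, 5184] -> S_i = 4*6^i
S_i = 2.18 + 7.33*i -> [2.18, 9.51, 16.84, 24.17, 31.5]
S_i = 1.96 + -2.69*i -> [1.96, -0.73, -3.42, -6.11, -8.8]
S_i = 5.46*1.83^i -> [5.46, 9.99, 18.28, 33.46, 61.23]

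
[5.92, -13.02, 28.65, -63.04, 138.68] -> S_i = 5.92*(-2.20)^i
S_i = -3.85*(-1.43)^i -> [-3.85, 5.51, -7.87, 11.26, -16.1]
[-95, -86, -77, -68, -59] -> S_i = -95 + 9*i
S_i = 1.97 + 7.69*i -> [1.97, 9.66, 17.35, 25.04, 32.73]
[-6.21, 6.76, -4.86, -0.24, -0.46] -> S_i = Random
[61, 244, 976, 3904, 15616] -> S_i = 61*4^i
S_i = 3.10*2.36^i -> [3.1, 7.32, 17.27, 40.75, 96.16]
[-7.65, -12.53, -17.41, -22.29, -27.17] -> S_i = -7.65 + -4.88*i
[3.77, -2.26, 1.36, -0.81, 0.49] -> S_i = 3.77*(-0.60)^i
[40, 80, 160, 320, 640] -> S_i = 40*2^i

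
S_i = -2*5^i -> [-2, -10, -50, -250, -1250]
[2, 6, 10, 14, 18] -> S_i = 2 + 4*i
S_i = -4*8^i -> [-4, -32, -256, -2048, -16384]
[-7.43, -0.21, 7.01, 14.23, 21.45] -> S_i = -7.43 + 7.22*i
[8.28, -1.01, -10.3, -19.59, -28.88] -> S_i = 8.28 + -9.29*i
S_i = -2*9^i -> [-2, -18, -162, -1458, -13122]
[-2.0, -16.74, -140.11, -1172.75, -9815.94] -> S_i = -2.00*8.37^i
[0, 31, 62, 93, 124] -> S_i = 0 + 31*i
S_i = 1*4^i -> [1, 4, 16, 64, 256]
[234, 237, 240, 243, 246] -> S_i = 234 + 3*i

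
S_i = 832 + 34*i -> [832, 866, 900, 934, 968]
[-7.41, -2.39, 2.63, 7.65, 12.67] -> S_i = -7.41 + 5.02*i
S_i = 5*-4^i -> [5, -20, 80, -320, 1280]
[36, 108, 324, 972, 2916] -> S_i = 36*3^i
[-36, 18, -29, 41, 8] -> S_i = Random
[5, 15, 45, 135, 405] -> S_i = 5*3^i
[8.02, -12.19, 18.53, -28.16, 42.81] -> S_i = 8.02*(-1.52)^i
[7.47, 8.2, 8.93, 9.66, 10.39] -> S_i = 7.47 + 0.73*i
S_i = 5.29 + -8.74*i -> [5.29, -3.45, -12.19, -20.93, -29.67]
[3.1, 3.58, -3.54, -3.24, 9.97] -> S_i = Random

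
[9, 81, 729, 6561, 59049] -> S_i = 9*9^i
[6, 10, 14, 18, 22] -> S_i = 6 + 4*i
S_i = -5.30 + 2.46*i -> [-5.3, -2.84, -0.38, 2.08, 4.54]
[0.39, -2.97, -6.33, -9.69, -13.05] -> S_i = 0.39 + -3.36*i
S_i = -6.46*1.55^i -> [-6.46, -10.01, -15.52, -24.06, -37.29]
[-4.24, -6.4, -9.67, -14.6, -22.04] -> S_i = -4.24*1.51^i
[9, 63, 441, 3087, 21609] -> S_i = 9*7^i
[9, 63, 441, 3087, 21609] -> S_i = 9*7^i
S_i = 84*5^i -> [84, 420, 2100, 10500, 52500]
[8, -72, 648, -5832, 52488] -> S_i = 8*-9^i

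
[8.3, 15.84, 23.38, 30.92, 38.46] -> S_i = 8.30 + 7.54*i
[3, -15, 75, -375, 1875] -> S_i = 3*-5^i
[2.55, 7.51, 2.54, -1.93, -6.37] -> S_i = Random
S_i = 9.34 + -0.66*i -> [9.34, 8.68, 8.02, 7.36, 6.7]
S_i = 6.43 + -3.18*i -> [6.43, 3.25, 0.07, -3.11, -6.29]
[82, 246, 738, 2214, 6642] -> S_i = 82*3^i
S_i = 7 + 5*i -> [7, 12, 17, 22, 27]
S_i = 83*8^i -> [83, 664, 5312, 42496, 339968]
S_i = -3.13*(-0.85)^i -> [-3.13, 2.66, -2.26, 1.92, -1.63]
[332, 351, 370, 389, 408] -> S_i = 332 + 19*i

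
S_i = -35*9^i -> [-35, -315, -2835, -25515, -229635]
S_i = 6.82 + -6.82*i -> [6.82, 0.0, -6.82, -13.64, -20.46]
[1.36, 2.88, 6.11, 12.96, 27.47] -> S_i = 1.36*2.12^i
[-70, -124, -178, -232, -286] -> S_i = -70 + -54*i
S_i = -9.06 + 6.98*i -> [-9.06, -2.08, 4.9, 11.88, 18.86]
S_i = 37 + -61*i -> [37, -24, -85, -146, -207]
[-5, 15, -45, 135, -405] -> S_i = -5*-3^i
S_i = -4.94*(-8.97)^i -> [-4.94, 44.31, -397.48, 3565.37, -31981.34]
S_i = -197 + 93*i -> [-197, -104, -11, 82, 175]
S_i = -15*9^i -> [-15, -135, -1215, -10935, -98415]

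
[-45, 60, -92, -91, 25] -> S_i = Random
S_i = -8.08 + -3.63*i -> [-8.08, -11.71, -15.34, -18.97, -22.6]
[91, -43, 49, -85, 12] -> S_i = Random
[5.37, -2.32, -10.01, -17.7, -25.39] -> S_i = 5.37 + -7.69*i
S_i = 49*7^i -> [49, 343, 2401, 16807, 117649]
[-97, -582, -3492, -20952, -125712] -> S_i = -97*6^i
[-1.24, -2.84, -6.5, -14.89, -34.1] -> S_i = -1.24*2.29^i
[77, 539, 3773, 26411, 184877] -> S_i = 77*7^i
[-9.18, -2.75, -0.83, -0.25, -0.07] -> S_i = -9.18*0.30^i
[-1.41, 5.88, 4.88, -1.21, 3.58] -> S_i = Random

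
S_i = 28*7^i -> [28, 196, 1372, 9604, 67228]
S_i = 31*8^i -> [31, 248, 1984, 15872, 126976]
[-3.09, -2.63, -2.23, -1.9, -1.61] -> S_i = -3.09*0.85^i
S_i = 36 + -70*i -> [36, -34, -104, -174, -244]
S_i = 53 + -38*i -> [53, 15, -23, -61, -99]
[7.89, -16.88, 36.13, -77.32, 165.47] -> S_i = 7.89*(-2.14)^i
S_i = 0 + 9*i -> [0, 9, 18, 27, 36]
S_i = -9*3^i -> [-9, -27, -81, -243, -729]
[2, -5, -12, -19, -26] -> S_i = 2 + -7*i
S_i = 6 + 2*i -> [6, 8, 10, 12, 14]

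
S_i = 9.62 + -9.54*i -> [9.62, 0.08, -9.46, -19.0, -28.54]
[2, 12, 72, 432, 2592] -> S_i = 2*6^i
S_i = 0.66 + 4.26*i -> [0.66, 4.92, 9.18, 13.44, 17.7]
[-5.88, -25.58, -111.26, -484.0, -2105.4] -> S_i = -5.88*4.35^i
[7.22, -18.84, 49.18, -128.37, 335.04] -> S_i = 7.22*(-2.61)^i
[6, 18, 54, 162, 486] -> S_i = 6*3^i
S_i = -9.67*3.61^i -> [-9.67, -34.91, -126.02, -454.93, -1642.31]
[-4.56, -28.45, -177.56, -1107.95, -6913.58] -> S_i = -4.56*6.24^i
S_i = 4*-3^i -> [4, -12, 36, -108, 324]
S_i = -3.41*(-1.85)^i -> [-3.41, 6.31, -11.67, 21.59, -39.94]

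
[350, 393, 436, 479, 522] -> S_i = 350 + 43*i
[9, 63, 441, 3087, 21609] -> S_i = 9*7^i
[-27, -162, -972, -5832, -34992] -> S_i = -27*6^i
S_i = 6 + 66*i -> [6, 72, 138, 204, 270]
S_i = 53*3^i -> [53, 159, 477, 1431, 4293]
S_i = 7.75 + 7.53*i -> [7.75, 15.28, 22.81, 30.34, 37.87]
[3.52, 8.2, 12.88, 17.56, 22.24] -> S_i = 3.52 + 4.68*i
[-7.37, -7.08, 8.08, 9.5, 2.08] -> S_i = Random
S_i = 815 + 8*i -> [815, 823, 831, 839, 847]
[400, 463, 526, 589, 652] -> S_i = 400 + 63*i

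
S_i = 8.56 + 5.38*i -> [8.56, 13.94, 19.32, 24.7, 30.08]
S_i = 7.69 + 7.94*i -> [7.69, 15.63, 23.57, 31.51, 39.45]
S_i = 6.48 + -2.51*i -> [6.48, 3.97, 1.46, -1.05, -3.56]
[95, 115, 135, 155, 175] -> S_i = 95 + 20*i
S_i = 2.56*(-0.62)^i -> [2.56, -1.59, 0.98, -0.61, 0.38]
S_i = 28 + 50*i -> [28, 78, 128, 178, 228]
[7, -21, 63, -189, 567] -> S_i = 7*-3^i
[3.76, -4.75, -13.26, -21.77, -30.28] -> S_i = 3.76 + -8.51*i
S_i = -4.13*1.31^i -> [-4.13, -5.41, -7.09, -9.28, -12.16]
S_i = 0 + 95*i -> [0, 95, 190, 285, 380]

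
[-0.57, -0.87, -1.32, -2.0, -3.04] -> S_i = -0.57*1.52^i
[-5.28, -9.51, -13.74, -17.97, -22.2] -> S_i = -5.28 + -4.23*i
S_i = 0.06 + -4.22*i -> [0.06, -4.16, -8.38, -12.6, -16.82]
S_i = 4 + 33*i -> [4, 37, 70, 103, 136]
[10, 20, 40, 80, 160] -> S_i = 10*2^i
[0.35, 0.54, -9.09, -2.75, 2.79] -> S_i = Random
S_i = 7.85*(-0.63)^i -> [7.85, -4.95, 3.12, -1.96, 1.24]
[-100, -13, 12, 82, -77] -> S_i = Random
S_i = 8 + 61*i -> [8, 69, 130, 191, 252]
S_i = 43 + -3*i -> [43, 40, 37, 34, 31]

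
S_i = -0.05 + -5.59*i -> [-0.05, -5.64, -11.23, -16.82, -22.41]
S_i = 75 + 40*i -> [75, 115, 155, 195, 235]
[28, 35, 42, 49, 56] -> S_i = 28 + 7*i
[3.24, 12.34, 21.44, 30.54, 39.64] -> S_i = 3.24 + 9.10*i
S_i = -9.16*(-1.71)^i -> [-9.16, 15.66, -26.78, 45.8, -78.32]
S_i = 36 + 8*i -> [36, 44, 52, 60, 68]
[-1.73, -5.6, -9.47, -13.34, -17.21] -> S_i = -1.73 + -3.87*i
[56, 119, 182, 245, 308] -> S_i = 56 + 63*i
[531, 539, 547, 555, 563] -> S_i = 531 + 8*i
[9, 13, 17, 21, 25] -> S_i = 9 + 4*i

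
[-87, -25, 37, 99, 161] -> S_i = -87 + 62*i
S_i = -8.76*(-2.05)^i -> [-8.76, 17.96, -36.81, 75.47, -154.71]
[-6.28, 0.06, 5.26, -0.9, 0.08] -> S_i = Random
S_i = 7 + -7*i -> [7, 0, -7, -14, -21]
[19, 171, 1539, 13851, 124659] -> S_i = 19*9^i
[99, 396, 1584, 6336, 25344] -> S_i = 99*4^i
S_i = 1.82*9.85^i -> [1.82, 17.93, 176.58, 1739.32, 17132.33]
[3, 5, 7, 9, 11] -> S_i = 3 + 2*i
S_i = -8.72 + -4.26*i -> [-8.72, -12.98, -17.24, -21.5, -25.76]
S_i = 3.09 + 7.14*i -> [3.09, 10.23, 17.37, 24.51, 31.65]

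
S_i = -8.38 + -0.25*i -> [-8.38, -8.63, -8.88, -9.13, -9.38]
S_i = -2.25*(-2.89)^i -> [-2.25, 6.5, -18.79, 54.31, -156.95]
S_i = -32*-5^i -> [-32, 160, -800, 4000, -20000]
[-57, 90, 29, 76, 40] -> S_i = Random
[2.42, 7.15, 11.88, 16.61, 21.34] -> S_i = 2.42 + 4.73*i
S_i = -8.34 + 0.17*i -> [-8.34, -8.17, -8.0, -7.83, -7.66]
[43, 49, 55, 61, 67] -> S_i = 43 + 6*i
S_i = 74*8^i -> [74, 592, 4736, 37888, 303104]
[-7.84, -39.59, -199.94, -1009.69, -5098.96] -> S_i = -7.84*5.05^i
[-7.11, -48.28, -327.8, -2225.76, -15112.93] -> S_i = -7.11*6.79^i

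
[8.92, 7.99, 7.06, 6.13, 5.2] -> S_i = 8.92 + -0.93*i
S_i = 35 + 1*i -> [35, 36, 37, 38, 39]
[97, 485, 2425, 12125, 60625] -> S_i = 97*5^i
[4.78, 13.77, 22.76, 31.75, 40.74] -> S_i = 4.78 + 8.99*i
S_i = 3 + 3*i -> [3, 6, 9, 12, 15]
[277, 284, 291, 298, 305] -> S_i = 277 + 7*i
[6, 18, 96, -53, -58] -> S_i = Random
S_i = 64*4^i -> [64, 256, 1024, 4096, 16384]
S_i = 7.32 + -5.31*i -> [7.32, 2.01, -3.3, -8.61, -13.92]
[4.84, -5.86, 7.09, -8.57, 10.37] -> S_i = 4.84*(-1.21)^i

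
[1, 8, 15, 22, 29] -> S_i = 1 + 7*i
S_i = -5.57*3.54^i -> [-5.57, -19.72, -69.8, -247.1, -874.72]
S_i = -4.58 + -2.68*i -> [-4.58, -7.26, -9.94, -12.62, -15.3]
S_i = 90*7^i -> [90, 630, 4410, 30870, 216090]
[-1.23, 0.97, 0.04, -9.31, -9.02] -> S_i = Random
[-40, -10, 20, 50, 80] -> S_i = -40 + 30*i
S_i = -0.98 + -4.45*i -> [-0.98, -5.43, -9.88, -14.33, -18.78]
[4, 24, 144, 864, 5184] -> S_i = 4*6^i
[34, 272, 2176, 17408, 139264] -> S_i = 34*8^i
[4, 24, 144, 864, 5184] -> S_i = 4*6^i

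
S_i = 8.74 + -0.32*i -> [8.74, 8.42, 8.1, 7.78, 7.46]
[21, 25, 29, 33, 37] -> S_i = 21 + 4*i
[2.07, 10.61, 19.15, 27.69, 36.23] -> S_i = 2.07 + 8.54*i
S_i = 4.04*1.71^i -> [4.04, 6.91, 11.81, 20.2, 34.54]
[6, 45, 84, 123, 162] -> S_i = 6 + 39*i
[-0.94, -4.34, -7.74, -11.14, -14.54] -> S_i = -0.94 + -3.40*i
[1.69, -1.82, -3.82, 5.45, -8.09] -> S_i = Random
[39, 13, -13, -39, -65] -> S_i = 39 + -26*i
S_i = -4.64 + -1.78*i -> [-4.64, -6.42, -8.2, -9.98, -11.76]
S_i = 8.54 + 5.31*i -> [8.54, 13.85, 19.16, 24.47, 29.78]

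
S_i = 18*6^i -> [18, 108, 648, 3888, 23328]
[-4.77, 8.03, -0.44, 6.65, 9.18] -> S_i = Random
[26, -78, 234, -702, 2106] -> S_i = 26*-3^i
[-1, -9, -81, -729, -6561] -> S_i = -1*9^i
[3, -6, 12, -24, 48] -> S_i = 3*-2^i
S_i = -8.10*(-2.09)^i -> [-8.1, 16.93, -35.38, 73.95, -154.55]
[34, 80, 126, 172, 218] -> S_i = 34 + 46*i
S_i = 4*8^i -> [4, 32, 256, 2048, 16384]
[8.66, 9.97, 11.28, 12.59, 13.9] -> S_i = 8.66 + 1.31*i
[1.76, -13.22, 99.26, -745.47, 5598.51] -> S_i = 1.76*(-7.51)^i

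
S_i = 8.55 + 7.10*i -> [8.55, 15.65, 22.75, 29.85, 36.95]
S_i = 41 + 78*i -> [41, 119, 197, 275, 353]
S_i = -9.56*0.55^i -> [-9.56, -5.26, -2.89, -1.59, -0.87]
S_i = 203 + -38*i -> [203, 165, 127, 89, 51]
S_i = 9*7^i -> [9, 63, 441, 3087, 21609]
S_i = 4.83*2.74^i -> [4.83, 13.23, 36.26, 99.36, 272.24]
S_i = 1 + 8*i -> [1, 9, 17, 25, 33]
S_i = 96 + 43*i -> [96, 139, 182, 225, 268]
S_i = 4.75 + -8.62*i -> [4.75, -3.87, -12.49, -21.11, -29.73]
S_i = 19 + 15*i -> [19, 34, 49, 64, 79]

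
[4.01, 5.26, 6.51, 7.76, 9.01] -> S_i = 4.01 + 1.25*i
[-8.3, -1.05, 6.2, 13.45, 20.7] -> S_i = -8.30 + 7.25*i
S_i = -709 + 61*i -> [-709, -648, -587, -526, -465]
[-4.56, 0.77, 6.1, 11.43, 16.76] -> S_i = -4.56 + 5.33*i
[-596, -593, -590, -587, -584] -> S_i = -596 + 3*i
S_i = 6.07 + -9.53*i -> [6.07, -3.46, -12.99, -22.52, -32.05]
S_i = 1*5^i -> [1, 5, 25, 125, 625]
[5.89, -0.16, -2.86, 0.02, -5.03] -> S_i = Random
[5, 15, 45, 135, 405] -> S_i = 5*3^i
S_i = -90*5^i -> [-90, -450, -2250, -11250, -56250]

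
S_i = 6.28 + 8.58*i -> [6.28, 14.86, 23.44, 32.02, 40.6]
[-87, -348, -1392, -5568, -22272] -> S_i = -87*4^i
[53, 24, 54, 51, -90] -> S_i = Random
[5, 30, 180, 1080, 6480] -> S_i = 5*6^i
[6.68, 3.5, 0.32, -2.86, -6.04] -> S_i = 6.68 + -3.18*i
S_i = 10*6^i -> [10, 60, 360, 2160, 12960]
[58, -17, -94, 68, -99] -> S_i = Random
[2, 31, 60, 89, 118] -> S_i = 2 + 29*i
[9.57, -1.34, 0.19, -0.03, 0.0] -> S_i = 9.57*(-0.14)^i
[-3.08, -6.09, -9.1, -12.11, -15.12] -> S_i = -3.08 + -3.01*i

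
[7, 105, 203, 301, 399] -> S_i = 7 + 98*i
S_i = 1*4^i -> [1, 4, 16, 64, 256]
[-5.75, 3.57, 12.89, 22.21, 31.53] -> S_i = -5.75 + 9.32*i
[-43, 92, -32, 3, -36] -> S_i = Random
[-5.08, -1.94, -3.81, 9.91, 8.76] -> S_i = Random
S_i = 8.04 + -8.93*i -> [8.04, -0.89, -9.82, -18.75, -27.68]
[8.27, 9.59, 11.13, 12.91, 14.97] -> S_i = 8.27*1.16^i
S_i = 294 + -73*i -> [294, 221, 148, 75, 2]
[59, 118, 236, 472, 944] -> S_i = 59*2^i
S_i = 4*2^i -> [4, 8, 16, 32, 64]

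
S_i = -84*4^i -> [-84, -336, -1344, -5376, -21504]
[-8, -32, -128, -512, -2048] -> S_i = -8*4^i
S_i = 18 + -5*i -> [18, 13, 8, 3, -2]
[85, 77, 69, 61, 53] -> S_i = 85 + -8*i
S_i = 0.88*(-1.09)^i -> [0.88, -0.96, 1.05, -1.14, 1.24]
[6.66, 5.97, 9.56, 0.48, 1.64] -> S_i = Random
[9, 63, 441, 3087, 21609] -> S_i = 9*7^i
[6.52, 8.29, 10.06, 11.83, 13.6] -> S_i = 6.52 + 1.77*i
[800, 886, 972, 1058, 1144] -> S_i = 800 + 86*i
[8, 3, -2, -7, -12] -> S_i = 8 + -5*i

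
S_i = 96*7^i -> [96, 672, 4704, 32928, 230496]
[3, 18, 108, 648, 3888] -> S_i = 3*6^i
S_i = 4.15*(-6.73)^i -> [4.15, -27.93, 187.97, -1265.01, 8513.5]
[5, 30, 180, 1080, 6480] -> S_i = 5*6^i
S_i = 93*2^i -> [93, 186, 372, 744, 1488]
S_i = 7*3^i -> [7, 21, 63, 189, 567]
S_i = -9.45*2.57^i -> [-9.45, -24.29, -62.42, -160.41, -412.25]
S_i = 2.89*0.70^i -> [2.89, 2.02, 1.42, 0.99, 0.69]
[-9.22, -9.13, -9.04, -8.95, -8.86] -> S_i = -9.22*0.99^i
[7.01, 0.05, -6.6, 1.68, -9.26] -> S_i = Random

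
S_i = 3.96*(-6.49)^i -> [3.96, -25.7, 166.8, -1082.5, 7025.45]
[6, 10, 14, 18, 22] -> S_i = 6 + 4*i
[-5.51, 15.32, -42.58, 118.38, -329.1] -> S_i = -5.51*(-2.78)^i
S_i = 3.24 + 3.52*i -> [3.24, 6.76, 10.28, 13.8, 17.32]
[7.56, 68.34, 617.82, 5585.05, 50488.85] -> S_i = 7.56*9.04^i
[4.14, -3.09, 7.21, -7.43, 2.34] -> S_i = Random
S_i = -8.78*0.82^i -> [-8.78, -7.2, -5.9, -4.84, -3.97]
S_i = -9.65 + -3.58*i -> [-9.65, -13.23, -16.81, -20.39, -23.97]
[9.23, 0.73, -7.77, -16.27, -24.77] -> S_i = 9.23 + -8.50*i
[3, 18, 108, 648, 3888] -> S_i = 3*6^i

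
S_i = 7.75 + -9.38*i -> [7.75, -1.63, -11.01, -20.39, -29.77]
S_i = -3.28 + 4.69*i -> [-3.28, 1.41, 6.1, 10.79, 15.48]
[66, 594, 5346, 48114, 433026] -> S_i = 66*9^i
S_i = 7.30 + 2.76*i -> [7.3, 10.06, 12.82, 15.58, 18.34]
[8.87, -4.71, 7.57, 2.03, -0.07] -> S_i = Random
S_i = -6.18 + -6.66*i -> [-6.18, -12.84, -19.5, -26.16, -32.82]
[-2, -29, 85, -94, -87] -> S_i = Random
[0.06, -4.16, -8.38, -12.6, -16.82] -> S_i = 0.06 + -4.22*i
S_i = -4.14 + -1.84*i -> [-4.14, -5.98, -7.82, -9.66, -11.5]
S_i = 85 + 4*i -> [85, 89, 93, 97, 101]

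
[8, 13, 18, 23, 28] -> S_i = 8 + 5*i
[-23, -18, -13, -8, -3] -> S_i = -23 + 5*i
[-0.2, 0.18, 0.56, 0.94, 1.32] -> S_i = -0.20 + 0.38*i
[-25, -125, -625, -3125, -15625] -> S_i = -25*5^i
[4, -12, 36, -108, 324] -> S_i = 4*-3^i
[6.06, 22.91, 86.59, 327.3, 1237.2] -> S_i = 6.06*3.78^i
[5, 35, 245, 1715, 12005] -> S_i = 5*7^i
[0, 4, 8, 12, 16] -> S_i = 0 + 4*i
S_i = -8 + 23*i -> [-8, 15, 38, 61, 84]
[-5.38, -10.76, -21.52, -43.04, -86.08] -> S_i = -5.38*2.00^i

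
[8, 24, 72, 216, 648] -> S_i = 8*3^i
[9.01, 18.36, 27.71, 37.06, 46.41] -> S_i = 9.01 + 9.35*i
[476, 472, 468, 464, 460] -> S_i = 476 + -4*i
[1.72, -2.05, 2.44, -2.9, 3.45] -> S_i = 1.72*(-1.19)^i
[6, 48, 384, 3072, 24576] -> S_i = 6*8^i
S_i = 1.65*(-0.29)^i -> [1.65, -0.48, 0.14, -0.04, 0.01]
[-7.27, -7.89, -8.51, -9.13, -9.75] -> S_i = -7.27 + -0.62*i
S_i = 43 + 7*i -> [43, 50, 57, 64, 71]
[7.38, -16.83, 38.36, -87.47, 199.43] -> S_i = 7.38*(-2.28)^i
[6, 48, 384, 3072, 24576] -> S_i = 6*8^i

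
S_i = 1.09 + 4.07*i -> [1.09, 5.16, 9.23, 13.3, 17.37]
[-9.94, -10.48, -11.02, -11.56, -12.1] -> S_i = -9.94 + -0.54*i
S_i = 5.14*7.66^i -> [5.14, 39.37, 301.59, 2310.2, 17696.13]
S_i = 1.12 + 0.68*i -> [1.12, 1.8, 2.48, 3.16, 3.84]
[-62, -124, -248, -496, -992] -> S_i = -62*2^i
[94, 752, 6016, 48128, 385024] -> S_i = 94*8^i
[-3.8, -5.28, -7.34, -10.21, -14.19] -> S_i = -3.80*1.39^i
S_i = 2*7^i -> [2, 14, 98, 686, 4802]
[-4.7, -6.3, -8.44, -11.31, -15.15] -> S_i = -4.70*1.34^i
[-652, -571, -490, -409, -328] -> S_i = -652 + 81*i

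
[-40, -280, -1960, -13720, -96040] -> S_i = -40*7^i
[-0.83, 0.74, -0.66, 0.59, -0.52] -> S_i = -0.83*(-0.89)^i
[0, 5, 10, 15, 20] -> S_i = 0 + 5*i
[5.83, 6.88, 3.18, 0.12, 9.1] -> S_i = Random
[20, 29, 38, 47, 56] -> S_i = 20 + 9*i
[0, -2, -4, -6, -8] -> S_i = 0 + -2*i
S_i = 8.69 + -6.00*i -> [8.69, 2.69, -3.31, -9.31, -15.31]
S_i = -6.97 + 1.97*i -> [-6.97, -5.0, -3.03, -1.06, 0.91]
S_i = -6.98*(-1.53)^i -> [-6.98, 10.68, -16.34, 25.0, -38.25]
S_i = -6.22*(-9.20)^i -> [-6.22, 57.22, -526.46, 4843.44, -44559.64]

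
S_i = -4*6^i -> [-4, -24, -144, -864, -5184]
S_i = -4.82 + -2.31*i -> [-4.82, -7.13, -9.44, -11.75, -14.06]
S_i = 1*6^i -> [1, 6, 36, 216, 1296]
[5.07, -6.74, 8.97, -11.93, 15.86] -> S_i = 5.07*(-1.33)^i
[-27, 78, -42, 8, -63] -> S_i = Random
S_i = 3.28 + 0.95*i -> [3.28, 4.23, 5.18, 6.13, 7.08]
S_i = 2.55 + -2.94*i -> [2.55, -0.39, -3.33, -6.27, -9.21]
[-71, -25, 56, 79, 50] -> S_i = Random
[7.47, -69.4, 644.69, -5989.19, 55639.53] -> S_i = 7.47*(-9.29)^i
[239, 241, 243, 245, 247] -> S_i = 239 + 2*i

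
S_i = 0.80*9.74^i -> [0.8, 7.79, 75.89, 739.21, 7199.89]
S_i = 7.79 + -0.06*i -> [7.79, 7.73, 7.67, 7.61, 7.55]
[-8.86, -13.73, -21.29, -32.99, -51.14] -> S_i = -8.86*1.55^i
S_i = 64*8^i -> [64, 512, 4096, 32768, 262144]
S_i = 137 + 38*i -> [137, 175, 213, 251, 289]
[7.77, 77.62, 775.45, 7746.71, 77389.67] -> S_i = 7.77*9.99^i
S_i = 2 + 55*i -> [2, 57, 112, 167, 222]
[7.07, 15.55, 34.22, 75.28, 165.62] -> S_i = 7.07*2.20^i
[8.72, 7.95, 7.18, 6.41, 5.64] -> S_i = 8.72 + -0.77*i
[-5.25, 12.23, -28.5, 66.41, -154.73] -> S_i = -5.25*(-2.33)^i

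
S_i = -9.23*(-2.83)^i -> [-9.23, 26.12, -73.92, 209.2, -592.04]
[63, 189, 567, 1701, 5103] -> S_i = 63*3^i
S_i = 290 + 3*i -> [290, 293, 296, 299, 302]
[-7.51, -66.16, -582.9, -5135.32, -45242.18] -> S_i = -7.51*8.81^i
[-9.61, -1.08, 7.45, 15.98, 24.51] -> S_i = -9.61 + 8.53*i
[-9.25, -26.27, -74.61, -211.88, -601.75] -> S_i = -9.25*2.84^i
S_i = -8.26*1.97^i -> [-8.26, -16.27, -32.06, -63.15, -124.41]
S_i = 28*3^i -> [28, 84, 252, 756, 2268]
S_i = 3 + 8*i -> [3, 11, 19, 27, 35]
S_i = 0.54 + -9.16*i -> [0.54, -8.62, -17.78, -26.94, -36.1]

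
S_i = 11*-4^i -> [11, -44, 176, -704, 2816]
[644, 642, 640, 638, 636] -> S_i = 644 + -2*i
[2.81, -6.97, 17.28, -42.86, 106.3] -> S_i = 2.81*(-2.48)^i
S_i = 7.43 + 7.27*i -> [7.43, 14.7, 21.97, 29.24, 36.51]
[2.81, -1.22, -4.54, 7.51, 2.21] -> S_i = Random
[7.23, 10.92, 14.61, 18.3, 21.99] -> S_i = 7.23 + 3.69*i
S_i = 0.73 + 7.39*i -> [0.73, 8.12, 15.51, 22.9, 30.29]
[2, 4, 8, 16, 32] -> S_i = 2*2^i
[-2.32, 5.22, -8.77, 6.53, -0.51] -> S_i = Random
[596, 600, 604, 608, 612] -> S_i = 596 + 4*i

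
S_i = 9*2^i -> [9, 18, 36, 72, 144]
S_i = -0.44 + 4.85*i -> [-0.44, 4.41, 9.26, 14.11, 18.96]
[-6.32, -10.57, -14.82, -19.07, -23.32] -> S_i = -6.32 + -4.25*i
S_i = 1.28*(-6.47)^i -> [1.28, -8.28, 53.58, -346.68, 2242.99]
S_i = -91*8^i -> [-91, -728, -5824, -46592, -372736]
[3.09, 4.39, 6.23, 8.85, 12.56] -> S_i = 3.09*1.42^i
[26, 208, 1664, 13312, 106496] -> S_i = 26*8^i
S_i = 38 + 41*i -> [38, 79, 120, 161, 202]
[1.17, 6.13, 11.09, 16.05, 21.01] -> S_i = 1.17 + 4.96*i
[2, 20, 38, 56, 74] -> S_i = 2 + 18*i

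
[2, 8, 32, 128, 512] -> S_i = 2*4^i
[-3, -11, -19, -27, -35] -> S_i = -3 + -8*i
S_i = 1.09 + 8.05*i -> [1.09, 9.14, 17.19, 25.24, 33.29]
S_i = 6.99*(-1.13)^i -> [6.99, -7.9, 8.93, -10.09, 11.4]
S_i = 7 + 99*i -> [7, 106, 205, 304, 403]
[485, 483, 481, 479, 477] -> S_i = 485 + -2*i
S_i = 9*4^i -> [9, 36, 144, 576, 2304]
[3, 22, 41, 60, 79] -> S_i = 3 + 19*i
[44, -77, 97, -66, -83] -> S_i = Random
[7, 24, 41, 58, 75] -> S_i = 7 + 17*i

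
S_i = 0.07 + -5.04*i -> [0.07, -4.97, -10.01, -15.05, -20.09]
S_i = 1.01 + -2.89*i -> [1.01, -1.88, -4.77, -7.66, -10.55]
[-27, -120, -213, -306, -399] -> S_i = -27 + -93*i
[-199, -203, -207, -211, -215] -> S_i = -199 + -4*i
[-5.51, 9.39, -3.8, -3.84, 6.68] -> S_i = Random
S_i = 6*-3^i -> [6, -18, 54, -162, 486]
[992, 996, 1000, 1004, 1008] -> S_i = 992 + 4*i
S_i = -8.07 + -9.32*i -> [-8.07, -17.39, -26.71, -36.03, -45.35]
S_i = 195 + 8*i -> [195, 203, 211, 219, 227]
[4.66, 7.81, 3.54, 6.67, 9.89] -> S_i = Random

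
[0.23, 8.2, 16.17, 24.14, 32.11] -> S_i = 0.23 + 7.97*i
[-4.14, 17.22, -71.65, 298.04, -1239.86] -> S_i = -4.14*(-4.16)^i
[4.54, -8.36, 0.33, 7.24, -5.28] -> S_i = Random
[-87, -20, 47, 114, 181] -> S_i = -87 + 67*i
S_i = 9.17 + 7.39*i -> [9.17, 16.56, 23.95, 31.34, 38.73]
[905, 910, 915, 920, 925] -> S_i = 905 + 5*i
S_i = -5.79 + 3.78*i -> [-5.79, -2.01, 1.77, 5.55, 9.33]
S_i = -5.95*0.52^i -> [-5.95, -3.09, -1.61, -0.84, -0.44]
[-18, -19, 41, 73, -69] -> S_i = Random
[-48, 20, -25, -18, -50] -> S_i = Random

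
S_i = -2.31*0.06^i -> [-2.31, -0.14, -0.01, -0.0, -0.0]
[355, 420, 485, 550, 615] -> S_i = 355 + 65*i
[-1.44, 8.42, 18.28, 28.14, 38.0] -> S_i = -1.44 + 9.86*i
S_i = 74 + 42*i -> [74, 116, 158, 200, 242]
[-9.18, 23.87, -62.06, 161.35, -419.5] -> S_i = -9.18*(-2.60)^i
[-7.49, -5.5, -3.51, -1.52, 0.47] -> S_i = -7.49 + 1.99*i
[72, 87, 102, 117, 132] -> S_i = 72 + 15*i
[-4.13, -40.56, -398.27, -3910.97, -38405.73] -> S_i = -4.13*9.82^i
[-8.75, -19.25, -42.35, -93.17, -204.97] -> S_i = -8.75*2.20^i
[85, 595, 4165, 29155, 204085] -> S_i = 85*7^i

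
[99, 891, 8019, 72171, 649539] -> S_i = 99*9^i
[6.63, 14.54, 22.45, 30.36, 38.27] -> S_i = 6.63 + 7.91*i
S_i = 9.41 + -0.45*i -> [9.41, 8.96, 8.51, 8.06, 7.61]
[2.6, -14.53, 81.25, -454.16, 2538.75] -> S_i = 2.60*(-5.59)^i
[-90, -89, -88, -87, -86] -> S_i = -90 + 1*i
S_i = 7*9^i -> [7, 63, 567, 5103, 45927]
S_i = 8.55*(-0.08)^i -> [8.55, -0.68, 0.05, -0.0, 0.0]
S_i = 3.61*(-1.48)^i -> [3.61, -5.34, 7.91, -11.7, 17.32]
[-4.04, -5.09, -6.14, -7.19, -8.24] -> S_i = -4.04 + -1.05*i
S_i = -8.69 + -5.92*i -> [-8.69, -14.61, -20.53, -26.45, -32.37]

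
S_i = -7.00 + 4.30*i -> [-7.0, -2.7, 1.6, 5.9, 10.2]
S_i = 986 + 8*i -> [986, 994, 1002, 1010, 1018]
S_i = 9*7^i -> [9, 63, 441, 3087, 21609]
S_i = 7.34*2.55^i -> [7.34, 18.72, 47.73, 121.71, 310.35]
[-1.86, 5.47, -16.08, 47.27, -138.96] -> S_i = -1.86*(-2.94)^i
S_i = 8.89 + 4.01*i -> [8.89, 12.9, 16.91, 20.92, 24.93]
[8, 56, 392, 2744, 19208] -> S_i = 8*7^i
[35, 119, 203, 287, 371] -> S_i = 35 + 84*i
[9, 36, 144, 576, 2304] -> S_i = 9*4^i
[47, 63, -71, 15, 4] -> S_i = Random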